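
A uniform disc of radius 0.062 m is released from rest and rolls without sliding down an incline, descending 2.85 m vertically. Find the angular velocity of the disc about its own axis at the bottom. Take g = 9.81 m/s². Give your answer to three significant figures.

ω ≈ 98.5 rad/s

With I = (1/2)MR², the ratio k = I/(MR²) is 0.5.
The rolling condition ω = v/R makes the rotational term ½I(v/R)² = ½kMv², so KE_total = ½(1+k)Mv² = (3/4)Mv².
Energy conservation Mgh = ½(1+k)Mv² gives v = √(2gh/(1+k)) = √(2 × 9.81 × 2.85 / 1.5) = 6.106 m/s.
Then ω = v/R = 6.106 / 0.062 ≈ 98.5 rad/s.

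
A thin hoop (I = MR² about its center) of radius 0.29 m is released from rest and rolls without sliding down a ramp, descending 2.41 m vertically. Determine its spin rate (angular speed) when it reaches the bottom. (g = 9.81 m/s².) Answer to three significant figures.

The moment of inertia is MR², giving k ≡ I/(MR²) = 1.
Since it rolls without slipping, ω = v/R and KE = ½Mv² + ½Iω² = ½(1+k)Mv² = Mv².
Energy conservation Mgh = ½(1+k)Mv² gives v = √(2gh/(1+k)) = √(2 × 9.81 × 2.41 / 2) = 4.862 m/s.
The angular speed follows from ω = v/R = 4.862/0.29 ≈ 16.8 rad/s.

ω ≈ 16.8 rad/s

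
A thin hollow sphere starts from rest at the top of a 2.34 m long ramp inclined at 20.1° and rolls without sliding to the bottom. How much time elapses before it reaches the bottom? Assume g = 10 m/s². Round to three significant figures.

t ≈ 1.51 s

With I = (2/3)MR², the ratio k = I/(MR²) is 2/3.
Translational: Mg sinθ − f = Ma. Rotational about the CM: fR = Iα = kMRa, so f = kMa.
Hence a = g sinθ/(1+k) = 10×sin20.1°/1.667 = 2.062 m/s².
Starting from rest, L = ½at², so t = √(2L/a) = √(2×2.34/2.062) ≈ 1.51 s.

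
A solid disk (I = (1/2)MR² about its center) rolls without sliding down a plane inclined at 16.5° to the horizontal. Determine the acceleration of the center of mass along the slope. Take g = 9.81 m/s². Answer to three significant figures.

With I = (1/2)MR², the ratio k = I/(MR²) is 0.5.
Translational: Mg sinθ − f = Ma. Rotational about the CM: fR = Iα = kMRa, so f = kMa.
Eliminating f: Mg sinθ = (1+k)Ma, so a = g sinθ/(1+k) = 9.81 × sin16.5° / 1.5 ≈ 1.86 m/s².

a ≈ 1.86 m/s²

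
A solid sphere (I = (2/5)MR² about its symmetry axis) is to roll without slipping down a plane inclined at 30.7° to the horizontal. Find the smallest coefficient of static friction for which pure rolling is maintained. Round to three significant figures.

μ_min ≈ 0.170

Here I = (2/5)MR², so the shape factor k = I/(MR²) = 0.4.
Newton's second law down the slope: Mg sinθ − f = Ma. The torque equation fR = Iα (with α = a/R) gives f = kMa.
These give a = g sinθ/(1+k) and the required friction f = kMg sinθ/(1+k).
The normal force is N = Mg cosθ, so μ_min = f/N = k tanθ/(1+k).
μ_min = 0.4 × tan30.7° / 1.4 ≈ 0.170.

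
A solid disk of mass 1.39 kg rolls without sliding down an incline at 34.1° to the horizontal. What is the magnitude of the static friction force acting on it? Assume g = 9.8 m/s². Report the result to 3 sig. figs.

For this body I = (1/2)MR², i.e. k = I/(MR²) = 0.5.
Along the incline Mg sinθ − f = Ma, and torque about the center fR = Iα = kMR²(a/R) gives f = kMa.
Combining, a = g sinθ/(1+k) and f = kMa = kMg sinθ/(1+k).
f = 0.5 × 1.39 × 9.8 × sin34.1° / 1.5 ≈ 2.55 N.

f ≈ 2.55 N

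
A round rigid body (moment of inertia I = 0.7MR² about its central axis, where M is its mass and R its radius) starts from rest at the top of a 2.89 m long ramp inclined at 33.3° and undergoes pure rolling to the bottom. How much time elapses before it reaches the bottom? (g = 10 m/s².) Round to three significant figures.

t ≈ 1.34 s

For this body I = 0.7MR², i.e. k = I/(MR²) = 0.7.
Newton's second law down the slope: Mg sinθ − f = Ma. The torque equation fR = Iα (with α = a/R) gives f = kMa.
Hence a = g sinθ/(1+k) = 10×sin33.3°/1.7 = 3.23 m/s².
With constant a from rest, t = √(2L/a) = √(2·2.89/3.23) ≈ 1.34 s.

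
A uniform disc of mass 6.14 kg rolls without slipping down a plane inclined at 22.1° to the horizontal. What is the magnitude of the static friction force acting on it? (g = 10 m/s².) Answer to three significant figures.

f ≈ 7.70 N

Here I = (1/2)MR², so the shape factor k = I/(MR²) = 0.5.
Translational: Mg sinθ − f = Ma. Rotational about the CM: fR = Iα = kMRa, so f = kMa.
Combining, a = g sinθ/(1+k) and f = kMa = kMg sinθ/(1+k).
f = 0.5 × 6.14 × 10 × sin22.1° / 1.5 ≈ 7.70 N.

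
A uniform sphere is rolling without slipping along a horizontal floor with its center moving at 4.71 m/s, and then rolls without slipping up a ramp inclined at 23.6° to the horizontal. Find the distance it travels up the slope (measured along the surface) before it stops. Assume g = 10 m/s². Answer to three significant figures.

d ≈ 3.88 m

Here I = (2/5)MR², so the shape factor k = I/(MR²) = 0.4.
Pure rolling means v = ωR; then KE = ½Mv² + ½I(v/R)² = ½(1+k)Mv² = (7/10)Mv².
Setting this equal to Mgh gives the vertical rise h = (1+k)v₀²/(2g) = 1.4×4.71²/(2×10) = 1.553 m.
The distance along the slope is d = h/sinθ = 1.553/sin23.6° ≈ 3.88 m.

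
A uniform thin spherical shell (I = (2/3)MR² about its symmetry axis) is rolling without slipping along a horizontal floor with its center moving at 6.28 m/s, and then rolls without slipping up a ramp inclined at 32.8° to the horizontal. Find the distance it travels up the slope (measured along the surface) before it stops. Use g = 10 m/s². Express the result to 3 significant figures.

With I = (2/3)MR², the ratio k = I/(MR²) is 2/3.
Since it rolls without slipping, ω = v/R and KE = ½Mv² + ½Iω² = ½(1+k)Mv² = (5/6)Mv².
Setting this equal to Mgh gives the vertical rise h = (1+k)v₀²/(2g) = 1.667×6.28²/(2×10) = 3.287 m.
The distance along the slope is d = h/sinθ = 3.287/sin32.8° ≈ 6.07 m.

d ≈ 6.07 m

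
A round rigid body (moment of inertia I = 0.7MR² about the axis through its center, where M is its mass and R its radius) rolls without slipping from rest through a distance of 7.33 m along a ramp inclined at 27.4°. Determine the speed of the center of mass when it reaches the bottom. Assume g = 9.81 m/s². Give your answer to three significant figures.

v ≈ 6.24 m/s

For this body I = 0.7MR², i.e. k = I/(MR²) = 0.7.
Since it rolls without slipping, ω = v/R and KE = ½Mv² + ½Iω² = ½(1+k)Mv² = (17/20)Mv².
The vertical drop is h = L sinθ = 7.33 × sin27.4° = 3.373 m.
Setting Mgh = (17/20)Mv² gives v = √(2gh/(1+k)) = √(2·9.81·3.373/1.7) ≈ 6.24 m/s.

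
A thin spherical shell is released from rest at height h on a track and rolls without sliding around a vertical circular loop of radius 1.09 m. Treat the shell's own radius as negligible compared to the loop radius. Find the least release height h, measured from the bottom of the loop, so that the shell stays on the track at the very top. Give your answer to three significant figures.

h_min ≈ 3.09 m

Here I = (2/3)MR², so the shape factor k = I/(MR²) = 2/3.
At the top of the loop, the minimum-contact condition is Mg = Mv_top²/r, so v_top² = gr.
With ω = v/R, the kinetic energy at speed v is ½(1+k)Mv² = (5/6)Mv².
Energy conservation from release (height h) to the top (height 2r): Mgh = Mg(2r) + (5/6)M·gr.
Thus h_min = 2r + (1+k)r/2 = r(2 + 1.667/2) = 1.09 × 2.833 ≈ 3.09 m.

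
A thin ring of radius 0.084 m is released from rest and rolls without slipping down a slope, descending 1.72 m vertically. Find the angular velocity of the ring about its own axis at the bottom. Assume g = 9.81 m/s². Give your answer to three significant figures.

For this body I = MR², i.e. k = I/(MR²) = 1.
Since it rolls without slipping, ω = v/R and KE = ½Mv² + ½Iω² = ½(1+k)Mv² = Mv².
Energy conservation Mgh = ½(1+k)Mv² gives v = √(2gh/(1+k)) = √(2 × 9.81 × 1.72 / 2) = 4.108 m/s.
The angular speed follows from ω = v/R = 4.108/0.084 ≈ 48.9 rad/s.

ω ≈ 48.9 rad/s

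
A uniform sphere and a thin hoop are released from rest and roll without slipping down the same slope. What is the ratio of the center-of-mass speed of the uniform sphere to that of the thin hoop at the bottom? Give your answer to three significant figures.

v_ratio ≈ 1.20

Each satisfies Mgh = ½(1+k)Mv² with k = I/(MR²), so v ∝ 1/√(1+k).
For the uniform sphere k = 0.4; for the thin hoop k = 1.
v₁/v₂ = √((1+k₂)/(1+k₁)) = √(2/1.4) ≈ 1.20.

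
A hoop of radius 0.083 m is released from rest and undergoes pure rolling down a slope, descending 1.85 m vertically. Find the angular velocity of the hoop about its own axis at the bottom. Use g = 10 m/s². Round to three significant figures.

For this body I = MR², i.e. k = I/(MR²) = 1.
Since it rolls without slipping, ω = v/R and KE = ½Mv² + ½Iω² = ½(1+k)Mv² = Mv².
Energy conservation Mgh = ½(1+k)Mv² gives v = √(2gh/(1+k)) = √(2 × 10 × 1.85 / 2) = 4.301 m/s.
The angular speed follows from ω = v/R = 4.301/0.083 ≈ 51.8 rad/s.

ω ≈ 51.8 rad/s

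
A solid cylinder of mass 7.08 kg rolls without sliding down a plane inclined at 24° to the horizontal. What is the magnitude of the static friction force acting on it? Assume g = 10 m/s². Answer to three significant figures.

f ≈ 9.60 N

For this body I = (1/2)MR², i.e. k = I/(MR²) = 0.5.
Translational: Mg sinθ − f = Ma. Rotational about the CM: fR = Iα = kMRa, so f = kMa.
Combining, a = g sinθ/(1+k) and f = kMa = kMg sinθ/(1+k).
f = 0.5 × 7.08 × 10 × sin24° / 1.5 ≈ 9.60 N.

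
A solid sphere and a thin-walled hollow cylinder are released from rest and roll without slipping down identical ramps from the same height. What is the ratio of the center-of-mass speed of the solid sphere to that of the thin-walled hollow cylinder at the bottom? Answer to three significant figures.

v_ratio ≈ 1.20

Each satisfies Mgh = ½(1+k)Mv² with k = I/(MR²), so v ∝ 1/√(1+k).
For the solid sphere k = 0.4; for the thin-walled hollow cylinder k = 1.
v₁/v₂ = √((1+k₂)/(1+k₁)) = √(2/1.4) ≈ 1.20.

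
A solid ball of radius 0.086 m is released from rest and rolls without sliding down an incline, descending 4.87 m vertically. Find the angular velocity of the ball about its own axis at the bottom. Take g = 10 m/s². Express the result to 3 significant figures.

For this body I = (2/5)MR², i.e. k = I/(MR²) = 0.4.
The rolling condition ω = v/R makes the rotational term ½I(v/R)² = ½kMv², so KE_total = ½(1+k)Mv² = (7/10)Mv².
Energy conservation Mgh = ½(1+k)Mv² gives v = √(2gh/(1+k)) = √(2 × 10 × 4.87 / 1.4) = 8.341 m/s.
The angular speed follows from ω = v/R = 8.341/0.086 ≈ 97.0 rad/s.

ω ≈ 97.0 rad/s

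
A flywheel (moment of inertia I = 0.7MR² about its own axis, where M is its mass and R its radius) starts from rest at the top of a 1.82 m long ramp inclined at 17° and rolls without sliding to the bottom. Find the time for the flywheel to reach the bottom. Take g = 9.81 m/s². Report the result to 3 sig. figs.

t ≈ 1.47 s

For this body I = 0.7MR², i.e. k = I/(MR²) = 0.7.
Newton's second law down the slope: Mg sinθ − f = Ma. The torque equation fR = Iα (with α = a/R) gives f = kMa.
Hence a = g sinθ/(1+k) = 9.81×sin17°/1.7 = 1.687 m/s².
With constant a from rest, t = √(2L/a) = √(2·1.82/1.687) ≈ 1.47 s.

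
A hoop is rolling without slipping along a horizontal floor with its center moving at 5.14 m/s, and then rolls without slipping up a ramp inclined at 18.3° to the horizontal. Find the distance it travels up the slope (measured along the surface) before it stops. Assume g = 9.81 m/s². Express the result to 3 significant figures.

With I = MR², the ratio k = I/(MR²) is 1.
Pure rolling means v = ωR; then KE = ½Mv² + ½I(v/R)² = ½(1+k)Mv² = Mv².
Setting this equal to Mgh gives the vertical rise h = (1+k)v₀²/(2g) = 2×5.14²/(2×9.81) = 2.693 m.
The distance along the slope is d = h/sinθ = 2.693/sin18.3° ≈ 8.58 m.

d ≈ 8.58 m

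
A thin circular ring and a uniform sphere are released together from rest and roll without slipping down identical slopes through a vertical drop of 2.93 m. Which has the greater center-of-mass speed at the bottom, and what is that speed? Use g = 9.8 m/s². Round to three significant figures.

For rolling without slipping, Mgh = ½(1+k)Mv² where k = I/(MR²), so v = √(2gh/(1+k)).
Thin circular ring: k = 1, giving v = √(2×9.8×2.93/2) = 5.359 m/s.
Uniform sphere: k = 0.4, giving v = √(2×9.8×2.93/1.4) = 6.405 m/s.
The smaller k wins: the uniform sphere, at ≈ 6.40 m/s.

the uniform sphere, at v ≈ 6.40 m/s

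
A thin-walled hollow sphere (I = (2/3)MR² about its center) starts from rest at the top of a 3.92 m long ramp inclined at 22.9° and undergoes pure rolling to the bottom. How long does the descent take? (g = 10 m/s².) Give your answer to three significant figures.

Here I = (2/3)MR², so the shape factor k = I/(MR²) = 2/3.
Along the incline Mg sinθ − f = Ma, and torque about the center fR = Iα = kMR²(a/R) gives f = kMa.
Hence a = g sinθ/(1+k) = 10×sin22.9°/1.667 = 2.335 m/s².
With constant a from rest, t = √(2L/a) = √(2·3.92/2.335) ≈ 1.83 s.

t ≈ 1.83 s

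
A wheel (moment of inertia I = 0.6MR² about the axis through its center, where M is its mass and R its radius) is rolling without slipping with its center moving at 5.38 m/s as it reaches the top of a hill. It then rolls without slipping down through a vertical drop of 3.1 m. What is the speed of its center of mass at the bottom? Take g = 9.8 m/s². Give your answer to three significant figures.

The moment of inertia is 0.6MR², giving k ≡ I/(MR²) = 0.6.
Since it rolls without slipping, ω = v/R and KE = ½Mv² + ½Iω² = ½(1+k)Mv² = (4/5)Mv².
Energy conservation: (4/5)Mv₀² + Mgh = (4/5)Mv², so v² = v₀² + 2gh/(1+k).
v = √(5.38² + 2×9.8×3.1/1.6) = √66.92 ≈ 8.18 m/s.

v ≈ 8.18 m/s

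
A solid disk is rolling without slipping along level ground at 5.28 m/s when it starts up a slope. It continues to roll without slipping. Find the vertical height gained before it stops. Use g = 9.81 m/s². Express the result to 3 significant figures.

The moment of inertia is (1/2)MR², giving k ≡ I/(MR²) = 0.5.
Since it rolls without slipping, ω = v/R and KE = ½Mv² + ½Iω² = ½(1+k)Mv² = (3/4)Mv².
All of this converts to potential energy at the highest point: (3/4)Mv₀² = Mgh.
Thus h = (1+k)v₀²/(2g) = 1.5 × 5.28² / (2 × 9.81) ≈ 2.13 m.

h ≈ 2.13 m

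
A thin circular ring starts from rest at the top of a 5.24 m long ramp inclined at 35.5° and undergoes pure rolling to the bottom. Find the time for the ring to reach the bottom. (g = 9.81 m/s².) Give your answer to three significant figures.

Here I = MR², so the shape factor k = I/(MR²) = 1.
Translational: Mg sinθ − f = Ma. Rotational about the CM: fR = Iα = kMRa, so f = kMa.
Hence a = g sinθ/(1+k) = 9.81×sin35.5°/2 = 2.848 m/s².
Starting from rest, L = ½at², so t = √(2L/a) = √(2×5.24/2.848) ≈ 1.92 s.

t ≈ 1.92 s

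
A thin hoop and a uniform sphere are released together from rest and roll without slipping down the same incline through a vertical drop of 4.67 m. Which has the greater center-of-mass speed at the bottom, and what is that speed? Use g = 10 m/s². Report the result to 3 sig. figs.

the uniform sphere, at v ≈ 8.17 m/s

For rolling without slipping, Mgh = ½(1+k)Mv² where k = I/(MR²), so v = √(2gh/(1+k)).
Thin hoop: k = 1, giving v = √(2×10×4.67/2) = 6.834 m/s.
Uniform sphere: k = 0.4, giving v = √(2×10×4.67/1.4) = 8.168 m/s.
The smaller k wins: the uniform sphere, at ≈ 8.17 m/s.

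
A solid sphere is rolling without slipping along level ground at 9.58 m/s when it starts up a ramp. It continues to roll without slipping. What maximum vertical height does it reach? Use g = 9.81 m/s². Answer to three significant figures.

h ≈ 6.55 m

For this body I = (2/5)MR², i.e. k = I/(MR²) = 0.4.
Pure rolling means v = ωR; then KE = ½Mv² + ½I(v/R)² = ½(1+k)Mv² = (7/10)Mv².
All of this converts to potential energy at the highest point: (7/10)Mv₀² = Mgh.
Thus h = (1+k)v₀²/(2g) = 1.4 × 9.58² / (2 × 9.81) ≈ 6.55 m.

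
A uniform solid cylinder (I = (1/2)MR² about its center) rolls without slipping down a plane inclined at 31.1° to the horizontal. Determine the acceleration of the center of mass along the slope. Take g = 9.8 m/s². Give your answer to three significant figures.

a ≈ 3.37 m/s²

For this body I = (1/2)MR², i.e. k = I/(MR²) = 0.5.
Along the incline Mg sinθ − f = Ma, and torque about the center fR = Iα = kMR²(a/R) gives f = kMa.
Eliminating f: Mg sinθ = (1+k)Ma, so a = g sinθ/(1+k) = 9.8 × sin31.1° / 1.5 ≈ 3.37 m/s².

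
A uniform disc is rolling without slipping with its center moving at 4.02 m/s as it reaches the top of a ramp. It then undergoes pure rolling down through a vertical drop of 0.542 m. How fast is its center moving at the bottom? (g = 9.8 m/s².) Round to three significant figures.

Here I = (1/2)MR², so the shape factor k = I/(MR²) = 0.5.
Rolling without slipping gives ω = v/R, so the total kinetic energy is ½Mv² + ½Iω² = ½(1+k)Mv² = (3/4)Mv².
Conserving energy between top and bottom: (3/4)Mv² = (3/4)Mv₀² + Mgh, hence v² = v₀² + 2gh/(1+k).
v = √(4.02² + 2×9.8×0.542/1.5) = √23.24 ≈ 4.82 m/s.

v ≈ 4.82 m/s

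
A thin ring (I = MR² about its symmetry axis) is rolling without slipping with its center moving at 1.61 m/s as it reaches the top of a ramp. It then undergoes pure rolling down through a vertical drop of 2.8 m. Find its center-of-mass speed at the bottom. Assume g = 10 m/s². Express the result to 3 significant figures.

Here I = MR², so the shape factor k = I/(MR²) = 1.
The rolling condition ω = v/R makes the rotational term ½I(v/R)² = ½kMv², so KE_total = ½(1+k)Mv² = Mv².
Energy conservation: Mv₀² + Mgh = Mv², so v² = v₀² + 2gh/(1+k).
v = √(1.61² + 2×10×2.8/2) = √30.59 ≈ 5.53 m/s.

v ≈ 5.53 m/s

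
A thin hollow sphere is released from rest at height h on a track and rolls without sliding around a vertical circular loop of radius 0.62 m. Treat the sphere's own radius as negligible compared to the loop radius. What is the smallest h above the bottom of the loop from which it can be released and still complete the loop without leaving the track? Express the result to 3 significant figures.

The moment of inertia is (2/3)MR², giving k ≡ I/(MR²) = 2/3.
At the top, contact is just lost when gravity alone supplies the centripetal force: Mg = Mv_top²/r, i.e. v_top² = gr.
With ω = v/R, the kinetic energy at speed v is ½(1+k)Mv² = (5/6)Mv².
Energy conservation from release (height h) to the top (height 2r): Mgh = Mg(2r) + (5/6)M·gr.
Thus h_min = 2r + (1+k)r/2 = r(2 + 1.667/2) = 0.62 × 2.833 ≈ 1.76 m.

h_min ≈ 1.76 m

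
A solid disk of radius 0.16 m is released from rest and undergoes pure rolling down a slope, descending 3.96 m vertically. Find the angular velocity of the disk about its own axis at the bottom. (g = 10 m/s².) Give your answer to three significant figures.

ω ≈ 45.4 rad/s

For this body I = (1/2)MR², i.e. k = I/(MR²) = 0.5.
Pure rolling means v = ωR; then KE = ½Mv² + ½I(v/R)² = ½(1+k)Mv² = (3/4)Mv².
Energy conservation Mgh = ½(1+k)Mv² gives v = √(2gh/(1+k)) = √(2 × 10 × 3.96 / 1.5) = 7.266 m/s.
The angular speed follows from ω = v/R = 7.266/0.16 ≈ 45.4 rad/s.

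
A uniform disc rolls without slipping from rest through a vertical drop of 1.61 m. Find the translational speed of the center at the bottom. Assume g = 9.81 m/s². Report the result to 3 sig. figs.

v ≈ 4.59 m/s

For this body I = (1/2)MR², i.e. k = I/(MR²) = 0.5.
Pure rolling means v = ωR; then KE = ½Mv² + ½I(v/R)² = ½(1+k)Mv² = (3/4)Mv².
Setting Mgh = (3/4)Mv² gives v = √(2gh/(1+k)) = √(2·9.81·1.61/1.5) ≈ 4.59 m/s.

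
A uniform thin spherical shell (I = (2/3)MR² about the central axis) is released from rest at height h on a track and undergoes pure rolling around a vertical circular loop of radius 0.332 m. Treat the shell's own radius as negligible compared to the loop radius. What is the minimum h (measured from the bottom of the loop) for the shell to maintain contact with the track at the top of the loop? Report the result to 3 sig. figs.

Here I = (2/3)MR², so the shape factor k = I/(MR²) = 2/3.
At the top, contact is just lost when gravity alone supplies the centripetal force: Mg = Mv_top²/r, i.e. v_top² = gr.
With ω = v/R, the kinetic energy at speed v is ½(1+k)Mv² = (5/6)Mv².
Energy conservation from release (height h) to the top (height 2r): Mgh = Mg(2r) + (5/6)M·gr.
Thus h_min = 2r + (1+k)r/2 = r(2 + 1.667/2) = 0.332 × 2.833 ≈ 0.941 m.

h_min ≈ 0.941 m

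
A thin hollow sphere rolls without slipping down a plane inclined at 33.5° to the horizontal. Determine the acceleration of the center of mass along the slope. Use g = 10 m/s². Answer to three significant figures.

a ≈ 3.31 m/s²

With I = (2/3)MR², the ratio k = I/(MR²) is 2/3.
Along the incline Mg sinθ − f = Ma, and torque about the center fR = Iα = kMR²(a/R) gives f = kMa.
Eliminating f: Mg sinθ = (1+k)Ma, so a = g sinθ/(1+k) = 10 × sin33.5° / 1.667 ≈ 3.31 m/s².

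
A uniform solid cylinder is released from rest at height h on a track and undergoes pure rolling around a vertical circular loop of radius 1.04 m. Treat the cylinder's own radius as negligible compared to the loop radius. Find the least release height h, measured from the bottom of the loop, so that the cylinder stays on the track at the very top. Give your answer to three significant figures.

For this body I = (1/2)MR², i.e. k = I/(MR²) = 0.5.
At the top, contact is just lost when gravity alone supplies the centripetal force: Mg = Mv_top²/r, i.e. v_top² = gr.
With ω = v/R, the kinetic energy at speed v is ½(1+k)Mv² = (3/4)Mv².
Energy conservation from release (height h) to the top (height 2r): Mgh = Mg(2r) + (3/4)M·gr.
Thus h_min = 2r + (1+k)r/2 = r(2 + 1.5/2) = 1.04 × 2.75 ≈ 2.86 m.

h_min ≈ 2.86 m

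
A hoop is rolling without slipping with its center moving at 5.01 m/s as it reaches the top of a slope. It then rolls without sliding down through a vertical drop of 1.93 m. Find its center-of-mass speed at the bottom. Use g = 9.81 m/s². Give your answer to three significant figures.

For this body I = MR², i.e. k = I/(MR²) = 1.
The rolling condition ω = v/R makes the rotational term ½I(v/R)² = ½kMv², so KE_total = ½(1+k)Mv² = Mv².
Energy conservation: Mv₀² + Mgh = Mv², so v² = v₀² + 2gh/(1+k).
v = √(5.01² + 2×9.81×1.93/2) = √44.03 ≈ 6.64 m/s.

v ≈ 6.64 m/s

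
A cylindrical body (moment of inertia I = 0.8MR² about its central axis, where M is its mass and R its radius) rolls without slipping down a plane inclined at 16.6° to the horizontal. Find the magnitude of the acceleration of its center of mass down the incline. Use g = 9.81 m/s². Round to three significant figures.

Here I = 0.8MR², so the shape factor k = I/(MR²) = 0.8.
Translational: Mg sinθ − f = Ma. Rotational about the CM: fR = Iα = kMRa, so f = kMa.
Eliminating f: Mg sinθ = (1+k)Ma, so a = g sinθ/(1+k) = 9.81 × sin16.6° / 1.8 ≈ 1.56 m/s².

a ≈ 1.56 m/s²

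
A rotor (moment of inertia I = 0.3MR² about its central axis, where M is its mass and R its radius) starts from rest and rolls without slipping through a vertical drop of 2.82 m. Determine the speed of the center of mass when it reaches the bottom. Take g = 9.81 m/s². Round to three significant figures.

v ≈ 6.52 m/s

Here I = 0.3MR², so the shape factor k = I/(MR²) = 0.3.
The rolling condition ω = v/R makes the rotational term ½I(v/R)² = ½kMv², so KE_total = ½(1+k)Mv² = (13/20)Mv².
Setting Mgh = (13/20)Mv² gives v = √(2gh/(1+k)) = √(2·9.81·2.82/1.3) ≈ 6.52 m/s.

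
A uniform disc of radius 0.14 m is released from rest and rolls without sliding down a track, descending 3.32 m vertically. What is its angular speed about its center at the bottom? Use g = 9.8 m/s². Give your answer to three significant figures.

ω ≈ 47.0 rad/s

With I = (1/2)MR², the ratio k = I/(MR²) is 0.5.
The rolling condition ω = v/R makes the rotational term ½I(v/R)² = ½kMv², so KE_total = ½(1+k)Mv² = (3/4)Mv².
Energy conservation Mgh = ½(1+k)Mv² gives v = √(2gh/(1+k)) = √(2 × 9.8 × 3.32 / 1.5) = 6.586 m/s.
Then ω = v/R = 6.586 / 0.14 ≈ 47.0 rad/s.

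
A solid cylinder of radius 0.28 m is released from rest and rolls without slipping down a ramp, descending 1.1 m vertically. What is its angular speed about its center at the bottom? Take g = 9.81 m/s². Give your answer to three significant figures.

With I = (1/2)MR², the ratio k = I/(MR²) is 0.5.
Pure rolling means v = ωR; then KE = ½Mv² + ½I(v/R)² = ½(1+k)Mv² = (3/4)Mv².
Energy conservation Mgh = ½(1+k)Mv² gives v = √(2gh/(1+k)) = √(2 × 9.81 × 1.1 / 1.5) = 3.793 m/s.
The angular speed follows from ω = v/R = 3.793/0.28 ≈ 13.5 rad/s.

ω ≈ 13.5 rad/s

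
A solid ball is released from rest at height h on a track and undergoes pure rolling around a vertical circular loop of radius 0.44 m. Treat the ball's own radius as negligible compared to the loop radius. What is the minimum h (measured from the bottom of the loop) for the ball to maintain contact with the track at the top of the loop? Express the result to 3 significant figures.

h_min ≈ 1.19 m

For this body I = (2/5)MR², i.e. k = I/(MR²) = 0.4.
At the top, contact is just lost when gravity alone supplies the centripetal force: Mg = Mv_top²/r, i.e. v_top² = gr.
With ω = v/R, the kinetic energy at speed v is ½(1+k)Mv² = (7/10)Mv².
Energy conservation from release (height h) to the top (height 2r): Mgh = Mg(2r) + (7/10)M·gr.
Thus h_min = 2r + (1+k)r/2 = r(2 + 1.4/2) = 0.44 × 2.7 ≈ 1.19 m.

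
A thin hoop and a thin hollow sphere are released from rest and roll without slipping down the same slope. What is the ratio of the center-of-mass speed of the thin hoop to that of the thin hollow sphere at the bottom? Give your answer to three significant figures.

Each satisfies Mgh = ½(1+k)Mv² with k = I/(MR²), so v ∝ 1/√(1+k).
For the thin hoop k = 1; for the thin hollow sphere k = 2/3.
v₁/v₂ = √((1+k₂)/(1+k₁)) = √(1.667/2) ≈ 0.913.

v_ratio ≈ 0.913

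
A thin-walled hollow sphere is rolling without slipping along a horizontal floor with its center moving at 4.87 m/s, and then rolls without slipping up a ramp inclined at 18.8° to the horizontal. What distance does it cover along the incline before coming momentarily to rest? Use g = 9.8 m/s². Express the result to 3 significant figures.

d ≈ 6.26 m

Here I = (2/3)MR², so the shape factor k = I/(MR²) = 2/3.
Pure rolling means v = ωR; then KE = ½Mv² + ½I(v/R)² = ½(1+k)Mv² = (5/6)Mv².
Setting this equal to Mgh gives the vertical rise h = (1+k)v₀²/(2g) = 1.667×4.87²/(2×9.8) = 2.017 m.
Along the incline, d = h/sinθ = 2.017/sin18.8° ≈ 6.26 m.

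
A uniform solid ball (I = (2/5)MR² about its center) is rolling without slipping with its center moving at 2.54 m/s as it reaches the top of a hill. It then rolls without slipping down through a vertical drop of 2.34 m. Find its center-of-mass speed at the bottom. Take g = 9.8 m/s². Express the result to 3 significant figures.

v ≈ 6.26 m/s

The moment of inertia is (2/5)MR², giving k ≡ I/(MR²) = 0.4.
The rolling condition ω = v/R makes the rotational term ½I(v/R)² = ½kMv², so KE_total = ½(1+k)Mv² = (7/10)Mv².
Conserving energy between top and bottom: (7/10)Mv² = (7/10)Mv₀² + Mgh, hence v² = v₀² + 2gh/(1+k).
v = √(2.54² + 2×9.8×2.34/1.4) = √39.21 ≈ 6.26 m/s.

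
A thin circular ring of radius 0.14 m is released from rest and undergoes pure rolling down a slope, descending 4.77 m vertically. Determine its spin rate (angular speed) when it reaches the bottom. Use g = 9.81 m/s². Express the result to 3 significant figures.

Here I = MR², so the shape factor k = I/(MR²) = 1.
Pure rolling means v = ωR; then KE = ½Mv² + ½I(v/R)² = ½(1+k)Mv² = Mv².
Energy conservation Mgh = ½(1+k)Mv² gives v = √(2gh/(1+k)) = √(2 × 9.81 × 4.77 / 2) = 6.841 m/s.
The angular speed follows from ω = v/R = 6.841/0.14 ≈ 48.9 rad/s.

ω ≈ 48.9 rad/s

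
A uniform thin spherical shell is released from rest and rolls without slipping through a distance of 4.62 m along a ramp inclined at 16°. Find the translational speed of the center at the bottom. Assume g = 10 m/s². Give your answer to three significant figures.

v ≈ 3.91 m/s

With I = (2/3)MR², the ratio k = I/(MR²) is 2/3.
Rolling without slipping gives ω = v/R, so the total kinetic energy is ½Mv² + ½Iω² = ½(1+k)Mv² = (5/6)Mv².
The vertical drop is h = L sinθ = 4.62 × sin16° = 1.273 m.
Setting Mgh = (5/6)Mv² gives v = √(2gh/(1+k)) = √(2·10·1.273/1.667) ≈ 3.91 m/s.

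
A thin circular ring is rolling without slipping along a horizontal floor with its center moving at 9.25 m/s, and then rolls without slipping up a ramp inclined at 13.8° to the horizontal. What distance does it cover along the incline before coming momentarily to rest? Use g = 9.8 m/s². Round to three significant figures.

For this body I = MR², i.e. k = I/(MR²) = 1.
The rolling condition ω = v/R makes the rotational term ½I(v/R)² = ½kMv², so KE_total = ½(1+k)Mv² = Mv².
Setting this equal to Mgh gives the vertical rise h = (1+k)v₀²/(2g) = 2×9.25²/(2×9.8) = 8.731 m.
The distance along the slope is d = h/sinθ = 8.731/sin13.8° ≈ 36.6 m.

d ≈ 36.6 m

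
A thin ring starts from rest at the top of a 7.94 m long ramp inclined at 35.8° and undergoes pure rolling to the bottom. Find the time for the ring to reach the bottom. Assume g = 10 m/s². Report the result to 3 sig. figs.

t ≈ 2.33 s

Here I = MR², so the shape factor k = I/(MR²) = 1.
Translational: Mg sinθ − f = Ma. Rotational about the CM: fR = Iα = kMRa, so f = kMa.
Hence a = g sinθ/(1+k) = 10×sin35.8°/2 = 2.925 m/s².
Starting from rest, L = ½at², so t = √(2L/a) = √(2×7.94/2.925) ≈ 2.33 s.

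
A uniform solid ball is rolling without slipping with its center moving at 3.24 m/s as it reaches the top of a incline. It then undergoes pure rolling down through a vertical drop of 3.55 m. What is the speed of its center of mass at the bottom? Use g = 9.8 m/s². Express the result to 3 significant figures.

The moment of inertia is (2/5)MR², giving k ≡ I/(MR²) = 0.4.
Rolling without slipping gives ω = v/R, so the total kinetic energy is ½Mv² + ½Iω² = ½(1+k)Mv² = (7/10)Mv².
Energy conservation: (7/10)Mv₀² + Mgh = (7/10)Mv², so v² = v₀² + 2gh/(1+k).
v = √(3.24² + 2×9.8×3.55/1.4) = √60.2 ≈ 7.76 m/s.

v ≈ 7.76 m/s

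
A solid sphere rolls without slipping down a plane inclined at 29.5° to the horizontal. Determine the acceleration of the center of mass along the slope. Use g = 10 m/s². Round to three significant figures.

a ≈ 3.52 m/s²

The moment of inertia is (2/5)MR², giving k ≡ I/(MR²) = 0.4.
Along the incline Mg sinθ − f = Ma, and torque about the center fR = Iα = kMR²(a/R) gives f = kMa.
Eliminating f: Mg sinθ = (1+k)Ma, so a = g sinθ/(1+k) = 10 × sin29.5° / 1.4 ≈ 3.52 m/s².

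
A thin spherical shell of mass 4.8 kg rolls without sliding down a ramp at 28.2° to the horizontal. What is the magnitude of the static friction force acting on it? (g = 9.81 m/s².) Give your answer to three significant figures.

With I = (2/3)MR², the ratio k = I/(MR²) is 2/3.
Newton's second law down the slope: Mg sinθ − f = Ma. The torque equation fR = Iα (with α = a/R) gives f = kMa.
Combining, a = g sinθ/(1+k) and f = kMa = kMg sinθ/(1+k).
f = (2/3) × 4.8 × 9.81 × sin28.2° / 1.667 ≈ 8.90 N.

f ≈ 8.90 N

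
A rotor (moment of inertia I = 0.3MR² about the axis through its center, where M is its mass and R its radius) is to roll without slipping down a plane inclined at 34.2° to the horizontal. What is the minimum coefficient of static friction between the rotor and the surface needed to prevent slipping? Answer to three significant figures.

μ_min ≈ 0.157

Here I = 0.3MR², so the shape factor k = I/(MR²) = 0.3.
Along the incline Mg sinθ − f = Ma, and torque about the center fR = Iα = kMR²(a/R) gives f = kMa.
These give a = g sinθ/(1+k) and the required friction f = kMg sinθ/(1+k).
The normal force is N = Mg cosθ, so μ_min = f/N = k tanθ/(1+k).
μ_min = 0.3 × tan34.2° / 1.3 ≈ 0.157.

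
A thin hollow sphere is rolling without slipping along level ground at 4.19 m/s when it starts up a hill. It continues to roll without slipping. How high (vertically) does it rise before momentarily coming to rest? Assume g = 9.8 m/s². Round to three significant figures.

h ≈ 1.49 m

With I = (2/3)MR², the ratio k = I/(MR²) is 2/3.
The rolling condition ω = v/R makes the rotational term ½I(v/R)² = ½kMv², so KE_total = ½(1+k)Mv² = (5/6)Mv².
All of this converts to potential energy at the highest point: (5/6)Mv₀² = Mgh.
Thus h = (1+k)v₀²/(2g) = 1.667 × 4.19² / (2 × 9.8) ≈ 1.49 m.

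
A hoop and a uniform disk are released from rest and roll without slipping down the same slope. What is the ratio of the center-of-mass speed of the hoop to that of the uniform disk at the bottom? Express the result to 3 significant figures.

v_ratio ≈ 0.866

Each satisfies Mgh = ½(1+k)Mv² with k = I/(MR²), so v ∝ 1/√(1+k).
For the hoop k = 1; for the uniform disk k = 0.5.
v₁/v₂ = √((1+k₂)/(1+k₁)) = √(1.5/2) ≈ 0.866.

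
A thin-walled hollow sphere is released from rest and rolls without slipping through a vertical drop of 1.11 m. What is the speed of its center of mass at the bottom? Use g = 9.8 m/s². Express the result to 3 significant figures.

The moment of inertia is (2/3)MR², giving k ≡ I/(MR²) = 2/3.
The rolling condition ω = v/R makes the rotational term ½I(v/R)² = ½kMv², so KE_total = ½(1+k)Mv² = (5/6)Mv².
Setting Mgh = (5/6)Mv² gives v = √(2gh/(1+k)) = √(2·9.8·1.11/1.667) ≈ 3.61 m/s.

v ≈ 3.61 m/s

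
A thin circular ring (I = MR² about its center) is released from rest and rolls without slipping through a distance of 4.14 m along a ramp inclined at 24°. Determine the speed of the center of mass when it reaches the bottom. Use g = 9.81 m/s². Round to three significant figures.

v ≈ 4.06 m/s

Here I = MR², so the shape factor k = I/(MR²) = 1.
Rolling without slipping gives ω = v/R, so the total kinetic energy is ½Mv² + ½Iω² = ½(1+k)Mv² = Mv².
The vertical drop is h = L sinθ = 4.14 × sin24° = 1.684 m.
Setting Mgh = Mv² gives v = √(2gh/(1+k)) = √(2·9.81·1.684/2) ≈ 4.06 m/s.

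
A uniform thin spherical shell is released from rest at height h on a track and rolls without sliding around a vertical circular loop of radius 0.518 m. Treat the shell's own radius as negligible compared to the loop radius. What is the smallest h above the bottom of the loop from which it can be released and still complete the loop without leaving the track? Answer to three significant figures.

h_min ≈ 1.47 m

With I = (2/3)MR², the ratio k = I/(MR²) is 2/3.
At the top, contact is just lost when gravity alone supplies the centripetal force: Mg = Mv_top²/r, i.e. v_top² = gr.
With ω = v/R, the kinetic energy at speed v is ½(1+k)Mv² = (5/6)Mv².
Energy conservation from release (height h) to the top (height 2r): Mgh = Mg(2r) + (5/6)M·gr.
Thus h_min = 2r + (1+k)r/2 = r(2 + 1.667/2) = 0.518 × 2.833 ≈ 1.47 m.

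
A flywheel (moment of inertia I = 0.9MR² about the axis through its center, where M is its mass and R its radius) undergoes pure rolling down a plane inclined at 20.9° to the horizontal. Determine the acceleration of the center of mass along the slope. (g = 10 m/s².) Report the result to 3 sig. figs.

The moment of inertia is 0.9MR², giving k ≡ I/(MR²) = 0.9.
Along the incline Mg sinθ − f = Ma, and torque about the center fR = Iα = kMR²(a/R) gives f = kMa.
Eliminating f: Mg sinθ = (1+k)Ma, so a = g sinθ/(1+k) = 10 × sin20.9° / 1.9 ≈ 1.88 m/s².

a ≈ 1.88 m/s²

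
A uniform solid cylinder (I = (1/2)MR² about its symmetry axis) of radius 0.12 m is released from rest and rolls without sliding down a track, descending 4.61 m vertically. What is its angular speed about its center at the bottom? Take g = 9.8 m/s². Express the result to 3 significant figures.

For this body I = (1/2)MR², i.e. k = I/(MR²) = 0.5.
Since it rolls without slipping, ω = v/R and KE = ½Mv² + ½Iω² = ½(1+k)Mv² = (3/4)Mv².
Energy conservation Mgh = ½(1+k)Mv² gives v = √(2gh/(1+k)) = √(2 × 9.8 × 4.61 / 1.5) = 7.761 m/s.
The angular speed follows from ω = v/R = 7.761/0.12 ≈ 64.7 rad/s.

ω ≈ 64.7 rad/s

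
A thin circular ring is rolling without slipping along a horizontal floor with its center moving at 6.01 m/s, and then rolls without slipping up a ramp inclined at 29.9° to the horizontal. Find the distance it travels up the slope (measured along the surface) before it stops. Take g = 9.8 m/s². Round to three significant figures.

Here I = MR², so the shape factor k = I/(MR²) = 1.
Since it rolls without slipping, ω = v/R and KE = ½Mv² + ½Iω² = ½(1+k)Mv² = Mv².
Setting this equal to Mgh gives the vertical rise h = (1+k)v₀²/(2g) = 2×6.01²/(2×9.8) = 3.686 m.
The distance along the slope is d = h/sinθ = 3.686/sin29.9° ≈ 7.39 m.

d ≈ 7.39 m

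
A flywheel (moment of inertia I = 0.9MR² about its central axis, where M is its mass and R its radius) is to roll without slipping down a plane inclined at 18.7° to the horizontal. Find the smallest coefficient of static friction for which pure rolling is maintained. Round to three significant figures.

μ_min ≈ 0.160

Here I = 0.9MR², so the shape factor k = I/(MR²) = 0.9.
Newton's second law down the slope: Mg sinθ − f = Ma. The torque equation fR = Iα (with α = a/R) gives f = kMa.
These give a = g sinθ/(1+k) and the required friction f = kMg sinθ/(1+k).
The normal force is N = Mg cosθ, so μ_min = f/N = k tanθ/(1+k).
μ_min = 0.9 × tan18.7° / 1.9 ≈ 0.160.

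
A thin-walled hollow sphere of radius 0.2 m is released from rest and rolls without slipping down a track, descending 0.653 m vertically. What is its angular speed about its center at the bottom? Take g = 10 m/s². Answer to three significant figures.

ω ≈ 14.0 rad/s

With I = (2/3)MR², the ratio k = I/(MR²) is 2/3.
Pure rolling means v = ωR; then KE = ½Mv² + ½I(v/R)² = ½(1+k)Mv² = (5/6)Mv².
Energy conservation Mgh = ½(1+k)Mv² gives v = √(2gh/(1+k)) = √(2 × 10 × 0.653 / 1.667) = 2.799 m/s.
Then ω = v/R = 2.799 / 0.2 ≈ 14.0 rad/s.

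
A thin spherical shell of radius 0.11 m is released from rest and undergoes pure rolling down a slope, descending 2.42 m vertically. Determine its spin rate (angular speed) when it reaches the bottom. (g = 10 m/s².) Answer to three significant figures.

ω ≈ 49.0 rad/s

With I = (2/3)MR², the ratio k = I/(MR²) is 2/3.
Since it rolls without slipping, ω = v/R and KE = ½Mv² + ½Iω² = ½(1+k)Mv² = (5/6)Mv².
Energy conservation Mgh = ½(1+k)Mv² gives v = √(2gh/(1+k)) = √(2 × 10 × 2.42 / 1.667) = 5.389 m/s.
Then ω = v/R = 5.389 / 0.11 ≈ 49.0 rad/s.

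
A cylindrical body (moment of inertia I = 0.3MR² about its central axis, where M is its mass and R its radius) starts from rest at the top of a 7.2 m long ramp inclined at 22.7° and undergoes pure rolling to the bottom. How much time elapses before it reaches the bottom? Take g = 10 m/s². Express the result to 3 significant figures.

t ≈ 2.20 s

For this body I = 0.3MR², i.e. k = I/(MR²) = 0.3.
Newton's second law down the slope: Mg sinθ − f = Ma. The torque equation fR = Iα (with α = a/R) gives f = kMa.
Hence a = g sinθ/(1+k) = 10×sin22.7°/1.3 = 2.969 m/s².
With constant a from rest, t = √(2L/a) = √(2·7.2/2.969) ≈ 2.20 s.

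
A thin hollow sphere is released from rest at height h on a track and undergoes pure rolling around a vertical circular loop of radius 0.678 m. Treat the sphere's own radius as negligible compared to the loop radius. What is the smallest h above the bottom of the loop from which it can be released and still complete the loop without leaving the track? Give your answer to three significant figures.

h_min ≈ 1.92 m

The moment of inertia is (2/3)MR², giving k ≡ I/(MR²) = 2/3.
At the top of the loop, the minimum-contact condition is Mg = Mv_top²/r, so v_top² = gr.
With ω = v/R, the kinetic energy at speed v is ½(1+k)Mv² = (5/6)Mv².
Energy conservation from release (height h) to the top (height 2r): Mgh = Mg(2r) + (5/6)M·gr.
Thus h_min = 2r + (1+k)r/2 = r(2 + 1.667/2) = 0.678 × 2.833 ≈ 1.92 m.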